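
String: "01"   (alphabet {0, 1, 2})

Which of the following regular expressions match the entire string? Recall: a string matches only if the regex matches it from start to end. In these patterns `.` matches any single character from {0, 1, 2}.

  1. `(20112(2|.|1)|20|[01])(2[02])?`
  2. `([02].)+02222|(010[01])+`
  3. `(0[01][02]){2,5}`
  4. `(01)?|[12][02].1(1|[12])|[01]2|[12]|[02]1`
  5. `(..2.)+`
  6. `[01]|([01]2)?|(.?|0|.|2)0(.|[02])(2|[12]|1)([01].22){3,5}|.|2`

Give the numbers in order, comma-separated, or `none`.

1 → no match
2 → no match
3 → no match
4 → match
5 → no match
6 → no match

4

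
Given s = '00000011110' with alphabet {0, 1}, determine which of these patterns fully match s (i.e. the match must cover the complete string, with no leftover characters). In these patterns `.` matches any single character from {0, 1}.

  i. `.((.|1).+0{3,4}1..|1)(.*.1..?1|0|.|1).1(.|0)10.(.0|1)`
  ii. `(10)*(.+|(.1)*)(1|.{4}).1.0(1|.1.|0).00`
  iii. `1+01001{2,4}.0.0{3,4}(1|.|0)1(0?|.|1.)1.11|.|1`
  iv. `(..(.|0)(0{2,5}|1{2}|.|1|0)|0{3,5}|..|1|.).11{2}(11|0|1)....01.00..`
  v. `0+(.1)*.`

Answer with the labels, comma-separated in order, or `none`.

i → no match
ii → no match — must end with '00'
iii → no match
iv → no match
v → match

v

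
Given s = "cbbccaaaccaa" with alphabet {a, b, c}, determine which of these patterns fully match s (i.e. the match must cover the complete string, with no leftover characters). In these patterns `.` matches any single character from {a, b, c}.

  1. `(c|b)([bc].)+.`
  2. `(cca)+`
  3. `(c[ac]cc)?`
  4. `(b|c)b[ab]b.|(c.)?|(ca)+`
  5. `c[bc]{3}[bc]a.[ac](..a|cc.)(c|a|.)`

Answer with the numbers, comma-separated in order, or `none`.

1 → no match
2 → no match — must start with "cca"
3 → no match
4 → no match
5 → match

5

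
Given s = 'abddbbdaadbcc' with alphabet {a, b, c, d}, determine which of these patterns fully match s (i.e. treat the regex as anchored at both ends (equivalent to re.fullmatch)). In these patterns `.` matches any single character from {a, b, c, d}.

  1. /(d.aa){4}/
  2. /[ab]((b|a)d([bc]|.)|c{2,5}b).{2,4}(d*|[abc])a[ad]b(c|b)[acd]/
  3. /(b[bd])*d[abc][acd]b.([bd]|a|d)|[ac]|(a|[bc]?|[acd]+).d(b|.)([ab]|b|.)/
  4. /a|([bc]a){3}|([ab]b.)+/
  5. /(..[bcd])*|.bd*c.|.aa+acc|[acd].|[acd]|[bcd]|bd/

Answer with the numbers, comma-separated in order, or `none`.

1 → no match — must start with 'd'
2 → match
3 → no match
4 → no match
5 → no match

2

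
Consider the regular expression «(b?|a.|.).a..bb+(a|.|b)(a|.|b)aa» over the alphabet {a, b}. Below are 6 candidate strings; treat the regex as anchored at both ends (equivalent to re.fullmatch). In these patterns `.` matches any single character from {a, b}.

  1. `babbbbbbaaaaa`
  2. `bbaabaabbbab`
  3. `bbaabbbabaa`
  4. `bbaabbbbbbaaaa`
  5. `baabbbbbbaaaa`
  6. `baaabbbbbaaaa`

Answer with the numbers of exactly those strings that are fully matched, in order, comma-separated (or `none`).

1 → no match
2. `bbaabaabbbab` → no match — must end with `aa`
3. `bbaabbbabaa` → match
4 → match
5 → match
6 → match

3, 4, 5, 6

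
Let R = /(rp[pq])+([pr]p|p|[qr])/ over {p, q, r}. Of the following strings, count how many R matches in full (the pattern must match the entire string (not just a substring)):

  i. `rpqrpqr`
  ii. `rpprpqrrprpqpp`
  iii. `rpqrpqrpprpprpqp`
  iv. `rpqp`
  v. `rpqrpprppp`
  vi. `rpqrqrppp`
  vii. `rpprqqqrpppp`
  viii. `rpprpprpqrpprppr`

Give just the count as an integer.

5

i → match
ii → no match
iii → match
iv → match
v → match
vi → no match
vii → no match
viii → match
Total matched: 5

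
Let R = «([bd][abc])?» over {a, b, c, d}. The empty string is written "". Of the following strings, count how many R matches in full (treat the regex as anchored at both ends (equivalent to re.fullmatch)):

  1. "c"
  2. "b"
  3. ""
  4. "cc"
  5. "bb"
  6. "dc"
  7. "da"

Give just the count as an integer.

1 → no match
2 → no match
3 → match
4 → no match
5 → match
6 → match
7 → match
Total matched: 4

4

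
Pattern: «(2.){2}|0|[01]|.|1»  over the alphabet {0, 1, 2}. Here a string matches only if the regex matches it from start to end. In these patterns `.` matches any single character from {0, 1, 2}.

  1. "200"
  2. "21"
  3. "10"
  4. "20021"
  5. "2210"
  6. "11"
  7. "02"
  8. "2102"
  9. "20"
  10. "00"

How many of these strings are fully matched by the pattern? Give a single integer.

1 → no match
2 → no match
3 → no match
4 → no match
5 → no match
6 → no match
7 → no match
8 → no match
9 → no match
10 → no match
Total matched: 0

0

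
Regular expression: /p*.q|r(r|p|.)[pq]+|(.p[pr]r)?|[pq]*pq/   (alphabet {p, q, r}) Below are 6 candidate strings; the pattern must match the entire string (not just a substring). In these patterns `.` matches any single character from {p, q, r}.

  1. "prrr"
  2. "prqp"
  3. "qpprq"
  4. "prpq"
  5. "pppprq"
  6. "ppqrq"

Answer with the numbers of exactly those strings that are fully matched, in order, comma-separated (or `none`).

1. "prrr" → no match
2. "prqp" → no match
3. "qpprq" → no match
4. "prpq" → no match
5. "pppprq" → match
6. "ppqrq" → no match

5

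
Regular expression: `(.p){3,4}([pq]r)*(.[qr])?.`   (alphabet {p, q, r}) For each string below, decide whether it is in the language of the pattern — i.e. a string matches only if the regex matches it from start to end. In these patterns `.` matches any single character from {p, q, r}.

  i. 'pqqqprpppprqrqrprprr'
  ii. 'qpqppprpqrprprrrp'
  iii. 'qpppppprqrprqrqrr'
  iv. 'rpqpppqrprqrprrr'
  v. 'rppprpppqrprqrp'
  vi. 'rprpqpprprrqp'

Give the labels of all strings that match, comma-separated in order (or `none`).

i → no match
ii → match
iii → match
iv → no match
v → match
vi → match

ii, iii, v, vi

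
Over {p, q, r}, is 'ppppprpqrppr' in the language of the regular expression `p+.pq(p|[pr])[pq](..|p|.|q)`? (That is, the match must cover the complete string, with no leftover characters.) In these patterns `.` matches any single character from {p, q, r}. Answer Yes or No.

Yes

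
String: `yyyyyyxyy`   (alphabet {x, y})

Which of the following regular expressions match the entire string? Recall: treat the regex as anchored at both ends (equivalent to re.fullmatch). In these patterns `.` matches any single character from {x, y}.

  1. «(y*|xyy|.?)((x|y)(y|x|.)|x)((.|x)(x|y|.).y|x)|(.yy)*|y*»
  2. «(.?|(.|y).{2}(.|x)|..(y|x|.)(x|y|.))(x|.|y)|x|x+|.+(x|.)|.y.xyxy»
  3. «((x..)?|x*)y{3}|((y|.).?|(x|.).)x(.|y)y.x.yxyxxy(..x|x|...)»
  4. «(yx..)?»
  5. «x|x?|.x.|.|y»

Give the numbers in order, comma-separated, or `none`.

1, 2

1 → match
2 → match
3 → no match
4 → no match
5 → no match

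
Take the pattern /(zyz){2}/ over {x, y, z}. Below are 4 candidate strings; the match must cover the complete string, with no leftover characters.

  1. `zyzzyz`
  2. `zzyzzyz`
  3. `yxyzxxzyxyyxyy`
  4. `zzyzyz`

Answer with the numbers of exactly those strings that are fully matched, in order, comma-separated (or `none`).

1 → match
2 → no match — must start with `zyz`
3 → no match — must start with `zyz`
4 → no match — must start with `zyz`

1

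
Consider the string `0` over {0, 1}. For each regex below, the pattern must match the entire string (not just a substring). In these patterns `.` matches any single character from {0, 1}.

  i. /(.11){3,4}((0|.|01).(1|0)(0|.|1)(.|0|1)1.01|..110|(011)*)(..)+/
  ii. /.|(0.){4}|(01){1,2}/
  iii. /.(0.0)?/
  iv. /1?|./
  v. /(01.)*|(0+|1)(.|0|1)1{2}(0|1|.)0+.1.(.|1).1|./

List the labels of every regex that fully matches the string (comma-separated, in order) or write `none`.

i → no match
ii → match
iii → match
iv → match
v → match

ii, iii, iv, v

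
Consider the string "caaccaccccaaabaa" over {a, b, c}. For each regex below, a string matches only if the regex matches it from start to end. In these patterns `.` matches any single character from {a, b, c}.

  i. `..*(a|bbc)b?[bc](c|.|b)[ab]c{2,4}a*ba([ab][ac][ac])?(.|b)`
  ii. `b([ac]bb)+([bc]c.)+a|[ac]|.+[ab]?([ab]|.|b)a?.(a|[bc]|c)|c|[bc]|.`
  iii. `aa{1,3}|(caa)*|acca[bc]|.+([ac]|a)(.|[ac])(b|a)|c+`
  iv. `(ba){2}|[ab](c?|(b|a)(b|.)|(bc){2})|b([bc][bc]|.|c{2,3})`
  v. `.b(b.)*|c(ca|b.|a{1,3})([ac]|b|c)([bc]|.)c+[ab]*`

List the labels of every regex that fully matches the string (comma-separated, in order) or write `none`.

i, ii

i → match
ii → match
iii → no match
iv → no match
v → no match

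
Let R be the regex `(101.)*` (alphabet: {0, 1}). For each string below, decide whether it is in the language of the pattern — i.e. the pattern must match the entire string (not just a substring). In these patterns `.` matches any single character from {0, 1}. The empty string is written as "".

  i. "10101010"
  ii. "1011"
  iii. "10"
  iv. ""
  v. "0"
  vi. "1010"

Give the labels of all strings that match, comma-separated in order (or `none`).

i → match
ii → match
iii → no match
iv → match
v → no match
vi → match

i, ii, iv, vi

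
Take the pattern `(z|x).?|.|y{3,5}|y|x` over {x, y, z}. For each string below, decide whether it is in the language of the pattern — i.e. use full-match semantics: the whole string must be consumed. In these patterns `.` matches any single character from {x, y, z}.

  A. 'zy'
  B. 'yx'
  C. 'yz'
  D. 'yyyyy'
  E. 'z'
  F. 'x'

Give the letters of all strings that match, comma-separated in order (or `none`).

A, D, E, F

A → match
B → no match
C → no match
D → match
E → match
F → match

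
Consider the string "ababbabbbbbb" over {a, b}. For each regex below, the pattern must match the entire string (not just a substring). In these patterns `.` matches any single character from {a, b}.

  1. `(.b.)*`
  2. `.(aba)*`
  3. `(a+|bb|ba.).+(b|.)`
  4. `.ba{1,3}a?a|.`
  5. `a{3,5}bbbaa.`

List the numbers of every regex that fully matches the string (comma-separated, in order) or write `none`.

1 → match
2 → no match
3 → match
4 → no match
5 → no match

1, 3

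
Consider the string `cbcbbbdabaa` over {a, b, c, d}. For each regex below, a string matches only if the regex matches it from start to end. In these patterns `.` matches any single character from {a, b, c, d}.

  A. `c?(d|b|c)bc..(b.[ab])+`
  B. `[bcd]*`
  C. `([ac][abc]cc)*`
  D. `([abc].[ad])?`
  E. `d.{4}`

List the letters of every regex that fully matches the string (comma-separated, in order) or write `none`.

A → match
B → no match
C → no match
D → no match
E → no match — must start with `d`

A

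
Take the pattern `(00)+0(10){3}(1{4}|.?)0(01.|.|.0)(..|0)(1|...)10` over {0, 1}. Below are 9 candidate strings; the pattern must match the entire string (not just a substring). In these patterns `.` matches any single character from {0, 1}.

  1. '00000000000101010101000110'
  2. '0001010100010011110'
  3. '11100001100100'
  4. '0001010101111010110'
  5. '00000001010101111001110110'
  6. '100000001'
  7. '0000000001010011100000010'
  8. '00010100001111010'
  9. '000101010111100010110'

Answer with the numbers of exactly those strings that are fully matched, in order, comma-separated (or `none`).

1 → match
2 → match
3 → no match — must start with '00'
4 → match
5 → match
6. '100000001' → no match — must start with '00'
7 → no match
8 → no match
9 → match

1, 2, 4, 5, 9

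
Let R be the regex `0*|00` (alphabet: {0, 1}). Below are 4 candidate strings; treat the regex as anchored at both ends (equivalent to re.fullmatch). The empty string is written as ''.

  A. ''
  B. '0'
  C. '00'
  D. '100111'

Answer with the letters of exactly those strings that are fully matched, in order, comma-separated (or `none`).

A → match
B → match
C → match
D → no match

A, B, C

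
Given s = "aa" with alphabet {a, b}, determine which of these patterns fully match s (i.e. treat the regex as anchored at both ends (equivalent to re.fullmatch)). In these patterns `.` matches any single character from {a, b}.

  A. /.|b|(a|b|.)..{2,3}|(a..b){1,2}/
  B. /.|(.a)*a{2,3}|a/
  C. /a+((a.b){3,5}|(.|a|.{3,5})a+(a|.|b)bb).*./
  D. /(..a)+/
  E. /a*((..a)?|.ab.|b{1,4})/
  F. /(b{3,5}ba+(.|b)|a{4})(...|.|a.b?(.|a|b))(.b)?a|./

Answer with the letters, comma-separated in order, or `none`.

B, E

A → no match
B → match
C → no match
D → no match
E → match
F → no match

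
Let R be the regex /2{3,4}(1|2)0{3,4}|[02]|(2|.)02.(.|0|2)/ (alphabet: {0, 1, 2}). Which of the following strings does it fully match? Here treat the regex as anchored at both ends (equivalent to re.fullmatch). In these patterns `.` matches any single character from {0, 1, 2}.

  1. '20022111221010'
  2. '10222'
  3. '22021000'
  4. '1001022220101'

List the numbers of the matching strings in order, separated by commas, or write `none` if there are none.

2

1 → no match
2 → match
3 → no match
4 → no match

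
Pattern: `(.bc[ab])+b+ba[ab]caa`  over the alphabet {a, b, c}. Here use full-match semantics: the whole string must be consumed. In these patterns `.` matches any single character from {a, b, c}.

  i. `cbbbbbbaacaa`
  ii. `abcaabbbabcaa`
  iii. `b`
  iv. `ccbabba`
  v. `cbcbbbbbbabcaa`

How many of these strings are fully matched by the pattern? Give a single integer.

i → no match
ii → no match
iii → no match — must end with `caa`
iv → no match — must end with `caa`
v → match
Total matched: 1

1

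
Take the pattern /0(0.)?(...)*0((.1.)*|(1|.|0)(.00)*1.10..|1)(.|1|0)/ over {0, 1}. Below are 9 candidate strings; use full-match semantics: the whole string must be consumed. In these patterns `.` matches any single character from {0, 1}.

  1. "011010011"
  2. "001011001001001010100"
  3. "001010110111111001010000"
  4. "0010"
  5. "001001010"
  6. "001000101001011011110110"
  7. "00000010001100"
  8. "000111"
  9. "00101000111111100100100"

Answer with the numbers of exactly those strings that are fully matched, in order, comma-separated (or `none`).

1. "011010011" → no match
2 → match
3 → match
4. "0010" → match
5. "001001010" → match
6 → match
7 → match
8. "000111" → match
9 → match

2, 3, 4, 5, 6, 7, 8, 9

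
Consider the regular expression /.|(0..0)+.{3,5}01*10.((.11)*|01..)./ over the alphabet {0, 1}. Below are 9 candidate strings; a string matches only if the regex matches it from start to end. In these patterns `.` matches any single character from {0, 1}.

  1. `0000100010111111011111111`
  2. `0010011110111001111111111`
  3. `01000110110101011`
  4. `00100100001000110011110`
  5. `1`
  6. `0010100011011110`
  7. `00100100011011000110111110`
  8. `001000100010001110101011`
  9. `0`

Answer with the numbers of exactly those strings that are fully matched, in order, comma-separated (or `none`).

1 → match
2 → match
3 → match
4 → no match
5 → match
6 → match
7 → match
8 → match
9 → match

1, 2, 3, 5, 6, 7, 8, 9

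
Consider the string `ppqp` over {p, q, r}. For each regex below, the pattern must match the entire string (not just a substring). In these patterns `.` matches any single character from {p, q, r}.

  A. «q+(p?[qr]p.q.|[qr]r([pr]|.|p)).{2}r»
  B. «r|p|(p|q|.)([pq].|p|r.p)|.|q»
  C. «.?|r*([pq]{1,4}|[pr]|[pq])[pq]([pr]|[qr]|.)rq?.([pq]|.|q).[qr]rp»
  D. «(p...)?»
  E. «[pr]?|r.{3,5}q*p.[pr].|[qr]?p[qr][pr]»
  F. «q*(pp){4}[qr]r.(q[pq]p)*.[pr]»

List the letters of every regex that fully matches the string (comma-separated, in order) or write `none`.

A → no match — must start with `q`
B → no match
C → no match
D → match
E → no match
F → no match

D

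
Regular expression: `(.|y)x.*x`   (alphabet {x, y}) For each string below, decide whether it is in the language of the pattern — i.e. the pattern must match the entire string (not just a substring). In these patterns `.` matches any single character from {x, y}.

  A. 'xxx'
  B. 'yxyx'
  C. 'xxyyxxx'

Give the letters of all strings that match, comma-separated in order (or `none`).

A, B, C

A → match
B → match
C → match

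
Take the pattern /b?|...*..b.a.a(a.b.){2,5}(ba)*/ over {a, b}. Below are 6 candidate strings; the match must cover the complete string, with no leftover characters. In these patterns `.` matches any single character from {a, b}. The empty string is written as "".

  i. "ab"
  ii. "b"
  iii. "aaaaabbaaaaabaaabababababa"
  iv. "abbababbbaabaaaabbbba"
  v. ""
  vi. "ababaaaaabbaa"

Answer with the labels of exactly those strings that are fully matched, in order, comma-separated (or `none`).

i → no match
ii → match
iii → match
iv → no match
v → match
vi → no match

ii, iii, v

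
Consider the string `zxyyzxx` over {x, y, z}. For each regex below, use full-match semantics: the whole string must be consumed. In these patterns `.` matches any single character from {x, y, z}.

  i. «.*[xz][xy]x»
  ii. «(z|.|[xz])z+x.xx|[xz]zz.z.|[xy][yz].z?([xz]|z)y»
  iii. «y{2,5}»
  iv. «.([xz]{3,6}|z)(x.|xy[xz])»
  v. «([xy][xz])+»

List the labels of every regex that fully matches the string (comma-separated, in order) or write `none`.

i

i → match
ii → no match
iii → no match — must start with `y`
iv → no match
v → no match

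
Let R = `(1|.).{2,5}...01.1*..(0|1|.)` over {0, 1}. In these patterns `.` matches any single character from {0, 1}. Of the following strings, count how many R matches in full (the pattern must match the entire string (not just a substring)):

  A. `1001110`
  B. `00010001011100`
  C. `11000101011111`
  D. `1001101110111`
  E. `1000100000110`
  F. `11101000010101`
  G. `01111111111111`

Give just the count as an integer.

A → no match
B → match
C → match
D → no match
E → no match
F → match
G → no match
Total matched: 3

3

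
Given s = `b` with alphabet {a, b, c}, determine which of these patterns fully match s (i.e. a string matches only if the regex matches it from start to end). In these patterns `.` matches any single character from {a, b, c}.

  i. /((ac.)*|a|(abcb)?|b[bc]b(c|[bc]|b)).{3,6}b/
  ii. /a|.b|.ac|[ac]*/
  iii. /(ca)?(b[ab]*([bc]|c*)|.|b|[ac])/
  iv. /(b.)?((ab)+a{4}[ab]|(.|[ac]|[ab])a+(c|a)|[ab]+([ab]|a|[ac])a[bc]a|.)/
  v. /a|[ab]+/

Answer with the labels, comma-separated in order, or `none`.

i → no match
ii → no match
iii → match
iv → match
v → match

iii, iv, v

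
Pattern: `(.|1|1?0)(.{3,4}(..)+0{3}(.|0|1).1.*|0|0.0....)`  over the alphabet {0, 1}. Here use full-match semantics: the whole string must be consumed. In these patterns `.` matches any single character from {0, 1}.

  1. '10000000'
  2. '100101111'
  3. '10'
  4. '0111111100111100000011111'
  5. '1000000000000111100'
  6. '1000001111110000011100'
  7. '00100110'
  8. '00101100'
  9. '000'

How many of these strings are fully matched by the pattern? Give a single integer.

8

1 → match
2 → match
3 → match
4 → match
5 → match
6 → match
7 → match
8 → match
9 → no match
Total matched: 8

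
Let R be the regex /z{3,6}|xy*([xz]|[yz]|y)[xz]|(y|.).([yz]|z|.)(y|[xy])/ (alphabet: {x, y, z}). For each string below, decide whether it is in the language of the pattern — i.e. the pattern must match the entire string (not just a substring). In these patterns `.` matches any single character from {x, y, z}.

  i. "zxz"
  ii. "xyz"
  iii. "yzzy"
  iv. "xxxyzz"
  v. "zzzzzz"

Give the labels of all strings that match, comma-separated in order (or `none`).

i → no match
ii → match
iii → match
iv → no match
v → match

ii, iii, v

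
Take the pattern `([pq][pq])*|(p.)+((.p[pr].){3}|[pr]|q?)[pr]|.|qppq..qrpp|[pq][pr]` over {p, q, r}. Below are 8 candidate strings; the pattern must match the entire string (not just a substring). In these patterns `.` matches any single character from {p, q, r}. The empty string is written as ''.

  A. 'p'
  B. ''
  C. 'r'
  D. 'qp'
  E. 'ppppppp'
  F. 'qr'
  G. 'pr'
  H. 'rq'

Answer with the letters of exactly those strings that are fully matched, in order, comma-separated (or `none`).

A → match
B → match
C → match
D → match
E → match
F → match
G → match
H → no match

A, B, C, D, E, F, G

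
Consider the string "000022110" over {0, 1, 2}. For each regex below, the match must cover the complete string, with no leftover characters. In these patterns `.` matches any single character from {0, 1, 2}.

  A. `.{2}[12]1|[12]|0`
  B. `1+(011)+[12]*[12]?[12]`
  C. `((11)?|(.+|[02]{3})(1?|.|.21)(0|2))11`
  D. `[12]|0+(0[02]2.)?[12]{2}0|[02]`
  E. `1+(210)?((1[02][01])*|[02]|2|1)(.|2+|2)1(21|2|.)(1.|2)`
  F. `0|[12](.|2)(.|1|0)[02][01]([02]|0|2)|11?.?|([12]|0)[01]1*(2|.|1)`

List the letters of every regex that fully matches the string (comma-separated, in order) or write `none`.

D

A → no match
B → no match — must start with "1"
C → no match — must end with "11"
D → match
E → no match — must start with "1"
F → no match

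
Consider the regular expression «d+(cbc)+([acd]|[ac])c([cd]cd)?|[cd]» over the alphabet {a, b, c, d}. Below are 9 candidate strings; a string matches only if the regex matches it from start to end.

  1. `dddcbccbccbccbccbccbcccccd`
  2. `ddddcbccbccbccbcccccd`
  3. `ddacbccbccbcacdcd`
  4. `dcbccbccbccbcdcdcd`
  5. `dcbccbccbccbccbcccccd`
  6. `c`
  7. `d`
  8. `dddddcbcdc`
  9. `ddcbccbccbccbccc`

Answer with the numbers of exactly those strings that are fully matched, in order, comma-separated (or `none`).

1 → match
2 → match
3 → no match
4 → match
5 → match
6 → match
7 → match
8 → match
9 → match

1, 2, 4, 5, 6, 7, 8, 9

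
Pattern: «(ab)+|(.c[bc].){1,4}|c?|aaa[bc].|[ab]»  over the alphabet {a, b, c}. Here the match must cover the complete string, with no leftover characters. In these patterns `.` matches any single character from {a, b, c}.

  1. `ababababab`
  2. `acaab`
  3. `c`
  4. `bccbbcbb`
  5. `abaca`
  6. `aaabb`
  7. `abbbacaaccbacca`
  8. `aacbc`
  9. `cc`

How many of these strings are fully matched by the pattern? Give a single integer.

1 → match
2 → no match
3 → match
4 → match
5 → no match
6 → match
7 → no match
8 → no match
9 → no match
Total matched: 4

4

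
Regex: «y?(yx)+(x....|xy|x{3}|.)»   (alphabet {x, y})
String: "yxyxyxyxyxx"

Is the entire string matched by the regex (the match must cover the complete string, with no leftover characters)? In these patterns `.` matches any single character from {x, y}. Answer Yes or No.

Yes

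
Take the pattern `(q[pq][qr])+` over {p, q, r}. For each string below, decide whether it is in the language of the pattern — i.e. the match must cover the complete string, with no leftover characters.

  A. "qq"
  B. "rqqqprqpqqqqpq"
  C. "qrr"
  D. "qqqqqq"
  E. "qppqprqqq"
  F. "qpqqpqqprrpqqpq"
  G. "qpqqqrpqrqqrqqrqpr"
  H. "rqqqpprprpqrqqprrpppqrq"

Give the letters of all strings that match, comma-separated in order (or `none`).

A → no match
B → no match — must start with "q"
C → no match
D → match
E → no match
F → no match
G → no match
H → no match — must start with "q"

D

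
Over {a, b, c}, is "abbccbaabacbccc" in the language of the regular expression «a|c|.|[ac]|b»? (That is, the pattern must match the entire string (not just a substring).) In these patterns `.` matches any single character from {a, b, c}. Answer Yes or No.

No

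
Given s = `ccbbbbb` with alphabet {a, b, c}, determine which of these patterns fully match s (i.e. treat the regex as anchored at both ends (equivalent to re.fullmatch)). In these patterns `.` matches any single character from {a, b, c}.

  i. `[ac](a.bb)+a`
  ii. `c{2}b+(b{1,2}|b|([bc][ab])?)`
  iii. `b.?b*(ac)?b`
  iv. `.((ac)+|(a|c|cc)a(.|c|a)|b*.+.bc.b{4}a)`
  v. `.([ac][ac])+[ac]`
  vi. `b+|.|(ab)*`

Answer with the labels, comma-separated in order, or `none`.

ii

i → no match — must end with `bba`
ii → match
iii → no match — must start with `b`
iv → no match
v → no match
vi → no match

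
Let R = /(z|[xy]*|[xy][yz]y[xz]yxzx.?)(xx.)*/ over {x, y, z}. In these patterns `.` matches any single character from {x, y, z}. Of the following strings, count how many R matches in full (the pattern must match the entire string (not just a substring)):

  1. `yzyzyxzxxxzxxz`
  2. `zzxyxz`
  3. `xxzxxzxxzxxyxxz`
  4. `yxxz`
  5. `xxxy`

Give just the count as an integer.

1 → match
2 → no match
3 → match
4 → match
5 → match
Total matched: 4

4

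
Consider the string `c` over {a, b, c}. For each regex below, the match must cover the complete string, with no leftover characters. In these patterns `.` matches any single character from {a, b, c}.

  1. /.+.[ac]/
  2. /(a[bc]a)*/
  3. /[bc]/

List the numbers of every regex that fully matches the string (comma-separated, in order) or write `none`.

3

1 → no match
2 → no match
3 → match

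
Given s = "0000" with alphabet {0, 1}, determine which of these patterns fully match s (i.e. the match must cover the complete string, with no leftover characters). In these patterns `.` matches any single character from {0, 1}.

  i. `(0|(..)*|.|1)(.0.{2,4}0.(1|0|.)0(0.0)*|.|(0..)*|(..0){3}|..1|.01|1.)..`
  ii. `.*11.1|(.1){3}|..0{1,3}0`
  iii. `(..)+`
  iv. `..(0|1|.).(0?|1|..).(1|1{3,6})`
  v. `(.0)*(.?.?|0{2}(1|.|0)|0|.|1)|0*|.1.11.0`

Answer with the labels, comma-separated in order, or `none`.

i → match
ii → match
iii → match
iv → no match — must end with "1"
v → match

i, ii, iii, v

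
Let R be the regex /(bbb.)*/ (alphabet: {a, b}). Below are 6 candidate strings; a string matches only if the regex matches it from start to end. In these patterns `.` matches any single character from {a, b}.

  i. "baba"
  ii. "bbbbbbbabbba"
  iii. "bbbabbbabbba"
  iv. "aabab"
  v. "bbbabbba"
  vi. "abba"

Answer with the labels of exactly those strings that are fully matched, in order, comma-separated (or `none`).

i. "baba" → no match
ii. "bbbbbbbabbba" → match
iii. "bbbabbbabbba" → match
iv. "aabab" → no match
v. "bbbabbba" → match
vi. "abba" → no match

ii, iii, v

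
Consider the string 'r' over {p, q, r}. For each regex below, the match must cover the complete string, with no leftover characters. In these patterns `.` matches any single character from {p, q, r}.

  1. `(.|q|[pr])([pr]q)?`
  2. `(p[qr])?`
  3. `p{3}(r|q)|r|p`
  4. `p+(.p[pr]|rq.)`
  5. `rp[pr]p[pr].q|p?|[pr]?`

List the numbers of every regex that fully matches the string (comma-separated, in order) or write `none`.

1, 3, 5

1 → match
2 → no match
3 → match
4 → no match — must start with 'p'
5 → match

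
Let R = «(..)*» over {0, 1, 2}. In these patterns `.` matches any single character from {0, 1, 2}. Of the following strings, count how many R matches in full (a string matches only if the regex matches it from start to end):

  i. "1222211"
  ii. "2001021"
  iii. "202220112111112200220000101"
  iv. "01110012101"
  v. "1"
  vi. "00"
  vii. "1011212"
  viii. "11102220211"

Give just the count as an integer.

i → no match
ii → no match
iii → no match
iv → no match
v → no match
vi → match
vii → no match
viii → no match
Total matched: 1

1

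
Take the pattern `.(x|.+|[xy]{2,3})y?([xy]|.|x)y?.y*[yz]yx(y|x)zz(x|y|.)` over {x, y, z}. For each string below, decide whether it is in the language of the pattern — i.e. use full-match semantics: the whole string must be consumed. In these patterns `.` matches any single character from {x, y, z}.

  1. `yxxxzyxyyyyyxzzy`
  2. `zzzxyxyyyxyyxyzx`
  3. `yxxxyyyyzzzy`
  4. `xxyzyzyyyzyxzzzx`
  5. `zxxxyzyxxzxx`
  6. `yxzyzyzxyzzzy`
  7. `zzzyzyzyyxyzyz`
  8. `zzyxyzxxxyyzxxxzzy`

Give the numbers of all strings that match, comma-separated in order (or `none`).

none

1 → no match
2 → no match
3 → no match
4 → no match
5 → no match
6 → no match
7 → no match
8 → no match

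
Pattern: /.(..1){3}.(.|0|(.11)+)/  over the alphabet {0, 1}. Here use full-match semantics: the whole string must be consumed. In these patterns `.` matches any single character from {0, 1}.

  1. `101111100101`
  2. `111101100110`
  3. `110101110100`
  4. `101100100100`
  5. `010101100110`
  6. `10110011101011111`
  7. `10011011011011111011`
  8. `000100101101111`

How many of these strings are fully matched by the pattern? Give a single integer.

6

1 → match
2 → match
3 → match
4 → match
5 → match
6 → no match
7 → match
8 → no match
Total matched: 6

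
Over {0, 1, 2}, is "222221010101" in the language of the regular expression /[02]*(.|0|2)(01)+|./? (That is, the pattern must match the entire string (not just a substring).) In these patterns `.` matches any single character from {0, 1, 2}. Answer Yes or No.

Yes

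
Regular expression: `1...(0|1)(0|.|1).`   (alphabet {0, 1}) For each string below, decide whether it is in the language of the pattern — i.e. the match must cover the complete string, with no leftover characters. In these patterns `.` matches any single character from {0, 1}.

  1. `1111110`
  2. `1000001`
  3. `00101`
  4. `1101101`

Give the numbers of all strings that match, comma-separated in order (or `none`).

1 → match
2 → match
3 → no match — must start with `1`
4 → match

1, 2, 4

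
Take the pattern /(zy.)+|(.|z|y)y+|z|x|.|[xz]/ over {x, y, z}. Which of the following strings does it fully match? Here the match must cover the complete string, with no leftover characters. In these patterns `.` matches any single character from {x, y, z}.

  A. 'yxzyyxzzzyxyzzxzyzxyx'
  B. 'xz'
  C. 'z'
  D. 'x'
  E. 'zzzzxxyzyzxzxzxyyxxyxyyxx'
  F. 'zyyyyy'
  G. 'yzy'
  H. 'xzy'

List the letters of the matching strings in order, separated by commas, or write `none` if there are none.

C, D, F

A → no match
B. 'xz' → no match
C. 'z' → match
D. 'x' → match
E → no match
F. 'zyyyyy' → match
G. 'yzy' → no match
H. 'xzy' → no match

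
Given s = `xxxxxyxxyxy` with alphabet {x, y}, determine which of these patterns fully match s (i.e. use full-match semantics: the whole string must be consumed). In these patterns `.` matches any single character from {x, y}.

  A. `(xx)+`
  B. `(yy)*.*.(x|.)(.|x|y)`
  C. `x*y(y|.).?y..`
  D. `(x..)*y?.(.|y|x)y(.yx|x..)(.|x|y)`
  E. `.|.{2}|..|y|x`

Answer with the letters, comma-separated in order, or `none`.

A → no match — must end with `xx`
B → match
C → match
D → no match
E → no match

B, C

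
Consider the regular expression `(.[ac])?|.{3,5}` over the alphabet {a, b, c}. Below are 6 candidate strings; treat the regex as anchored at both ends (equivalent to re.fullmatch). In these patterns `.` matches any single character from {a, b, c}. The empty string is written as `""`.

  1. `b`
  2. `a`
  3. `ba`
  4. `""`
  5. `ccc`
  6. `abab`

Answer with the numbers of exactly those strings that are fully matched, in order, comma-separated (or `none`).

1. `b` → no match
2. `a` → no match
3. `ba` → match
4. `""` → match
5. `ccc` → match
6. `abab` → match

3, 4, 5, 6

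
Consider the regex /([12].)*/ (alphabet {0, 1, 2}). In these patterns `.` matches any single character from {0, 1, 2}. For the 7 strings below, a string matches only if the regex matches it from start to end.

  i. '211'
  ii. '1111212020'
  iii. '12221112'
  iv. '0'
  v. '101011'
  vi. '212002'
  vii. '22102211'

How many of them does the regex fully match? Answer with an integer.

4

i → no match
ii → match
iii → match
iv → no match
v → match
vi → no match
vii → match
Total matched: 4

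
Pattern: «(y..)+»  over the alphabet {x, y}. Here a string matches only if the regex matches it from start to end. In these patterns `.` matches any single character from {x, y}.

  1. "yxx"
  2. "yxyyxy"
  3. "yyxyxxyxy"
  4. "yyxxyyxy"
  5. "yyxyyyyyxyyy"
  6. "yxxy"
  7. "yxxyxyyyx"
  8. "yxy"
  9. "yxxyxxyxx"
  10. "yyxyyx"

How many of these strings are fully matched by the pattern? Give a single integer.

8

1. "yxx" → match
2. "yxyyxy" → match
3. "yyxyxxyxy" → match
4. "yyxxyyxy" → no match
5. "yyxyyyyyxyyy" → match
6. "yxxy" → no match
7. "yxxyxyyyx" → match
8. "yxy" → match
9. "yxxyxxyxx" → match
10. "yyxyyx" → match
Total matched: 8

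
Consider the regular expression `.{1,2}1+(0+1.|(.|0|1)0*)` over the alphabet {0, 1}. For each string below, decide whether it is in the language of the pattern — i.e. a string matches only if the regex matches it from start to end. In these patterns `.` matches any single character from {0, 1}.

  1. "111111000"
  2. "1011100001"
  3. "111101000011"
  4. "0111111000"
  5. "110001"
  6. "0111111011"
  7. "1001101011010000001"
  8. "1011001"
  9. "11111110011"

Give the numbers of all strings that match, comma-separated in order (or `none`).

1, 4, 6, 9

1 → match
2 → no match
3 → no match
4 → match
5 → no match
6 → match
7 → no match
8 → no match
9 → match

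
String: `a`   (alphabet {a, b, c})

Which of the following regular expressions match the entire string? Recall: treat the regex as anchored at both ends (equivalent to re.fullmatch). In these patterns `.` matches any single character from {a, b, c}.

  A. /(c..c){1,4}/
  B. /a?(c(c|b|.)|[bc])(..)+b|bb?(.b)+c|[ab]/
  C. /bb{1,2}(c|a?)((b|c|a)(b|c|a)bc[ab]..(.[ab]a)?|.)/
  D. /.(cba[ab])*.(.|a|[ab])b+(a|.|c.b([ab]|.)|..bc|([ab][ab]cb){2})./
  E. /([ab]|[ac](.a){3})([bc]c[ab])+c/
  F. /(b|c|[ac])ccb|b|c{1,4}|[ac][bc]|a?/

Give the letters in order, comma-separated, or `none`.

B, F

A → no match — must start with `c`
B → match
C → no match — must start with `bb`
D → no match
E → no match — must end with `c`
F → match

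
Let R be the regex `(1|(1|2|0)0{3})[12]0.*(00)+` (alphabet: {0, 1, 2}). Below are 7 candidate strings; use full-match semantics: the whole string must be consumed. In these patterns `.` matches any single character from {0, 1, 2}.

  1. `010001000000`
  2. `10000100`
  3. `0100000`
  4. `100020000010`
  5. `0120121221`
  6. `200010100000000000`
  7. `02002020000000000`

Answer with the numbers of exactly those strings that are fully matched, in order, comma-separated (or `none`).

6

1 → no match
2 → no match
3 → no match
4 → no match — must end with `00`
5 → no match — must end with `00`
6 → match
7 → no match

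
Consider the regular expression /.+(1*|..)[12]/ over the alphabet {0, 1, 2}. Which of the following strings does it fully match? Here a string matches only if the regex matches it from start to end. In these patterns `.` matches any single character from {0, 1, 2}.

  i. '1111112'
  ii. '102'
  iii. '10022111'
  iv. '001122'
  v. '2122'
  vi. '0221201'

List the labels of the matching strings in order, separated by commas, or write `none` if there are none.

i, ii, iii, iv, v, vi

i → match
ii → match
iii → match
iv → match
v → match
vi → match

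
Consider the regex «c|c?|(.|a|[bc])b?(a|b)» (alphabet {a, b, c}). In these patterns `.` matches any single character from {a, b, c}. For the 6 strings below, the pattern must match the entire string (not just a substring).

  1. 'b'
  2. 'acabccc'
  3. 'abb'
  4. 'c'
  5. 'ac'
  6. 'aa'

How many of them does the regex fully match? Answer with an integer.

3

1 → no match
2 → no match
3 → match
4 → match
5 → no match
6 → match
Total matched: 3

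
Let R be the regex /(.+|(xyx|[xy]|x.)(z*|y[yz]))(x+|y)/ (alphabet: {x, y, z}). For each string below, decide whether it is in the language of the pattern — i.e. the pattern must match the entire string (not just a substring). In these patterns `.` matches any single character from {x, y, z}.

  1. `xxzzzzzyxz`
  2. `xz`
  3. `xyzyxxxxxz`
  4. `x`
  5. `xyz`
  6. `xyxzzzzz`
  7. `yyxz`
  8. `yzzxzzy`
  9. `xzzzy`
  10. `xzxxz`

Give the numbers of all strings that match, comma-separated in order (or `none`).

1. `xxzzzzzyxz` → no match
2. `xz` → no match
3. `xyzyxxxxxz` → no match
4. `x` → no match
5. `xyz` → no match
6. `xyxzzzzz` → no match
7. `yyxz` → no match
8. `yzzxzzy` → match
9. `xzzzy` → match
10. `xzxxz` → no match

8, 9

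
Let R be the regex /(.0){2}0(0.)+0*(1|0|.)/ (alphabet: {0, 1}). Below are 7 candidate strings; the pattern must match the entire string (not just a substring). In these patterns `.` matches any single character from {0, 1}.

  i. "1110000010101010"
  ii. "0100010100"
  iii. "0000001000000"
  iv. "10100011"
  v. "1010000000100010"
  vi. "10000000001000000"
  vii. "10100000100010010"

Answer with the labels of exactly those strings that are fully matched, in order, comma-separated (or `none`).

iii, iv, v, vi

i → no match
ii → no match
iii → match
iv → match
v → match
vi → match
vii → no match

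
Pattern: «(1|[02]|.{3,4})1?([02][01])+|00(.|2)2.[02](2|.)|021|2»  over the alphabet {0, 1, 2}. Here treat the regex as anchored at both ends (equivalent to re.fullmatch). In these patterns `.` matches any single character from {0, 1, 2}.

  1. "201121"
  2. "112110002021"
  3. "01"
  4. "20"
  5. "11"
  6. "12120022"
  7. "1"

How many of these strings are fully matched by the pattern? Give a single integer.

1

1 → match
2 → no match
3 → no match
4 → no match
5 → no match
6 → no match
7 → no match
Total matched: 1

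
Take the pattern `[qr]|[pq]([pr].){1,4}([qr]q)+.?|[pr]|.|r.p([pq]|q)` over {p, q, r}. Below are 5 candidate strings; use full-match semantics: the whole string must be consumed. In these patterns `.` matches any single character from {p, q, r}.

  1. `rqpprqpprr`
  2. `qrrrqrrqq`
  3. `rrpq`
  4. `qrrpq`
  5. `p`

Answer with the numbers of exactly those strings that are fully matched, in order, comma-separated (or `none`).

1 → no match
2 → match
3 → match
4 → no match
5 → match

2, 3, 5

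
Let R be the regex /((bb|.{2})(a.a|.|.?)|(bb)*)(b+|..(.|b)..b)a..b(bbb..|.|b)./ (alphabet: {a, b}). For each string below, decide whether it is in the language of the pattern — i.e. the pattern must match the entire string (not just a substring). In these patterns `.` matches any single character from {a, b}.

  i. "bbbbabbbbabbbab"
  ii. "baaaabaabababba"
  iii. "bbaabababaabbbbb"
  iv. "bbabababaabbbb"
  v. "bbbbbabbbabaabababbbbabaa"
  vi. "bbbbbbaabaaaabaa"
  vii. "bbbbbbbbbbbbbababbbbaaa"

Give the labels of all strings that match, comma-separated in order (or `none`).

i, ii, iv, vii

i → match
ii → match
iii → no match
iv → match
v → no match
vi → no match
vii → match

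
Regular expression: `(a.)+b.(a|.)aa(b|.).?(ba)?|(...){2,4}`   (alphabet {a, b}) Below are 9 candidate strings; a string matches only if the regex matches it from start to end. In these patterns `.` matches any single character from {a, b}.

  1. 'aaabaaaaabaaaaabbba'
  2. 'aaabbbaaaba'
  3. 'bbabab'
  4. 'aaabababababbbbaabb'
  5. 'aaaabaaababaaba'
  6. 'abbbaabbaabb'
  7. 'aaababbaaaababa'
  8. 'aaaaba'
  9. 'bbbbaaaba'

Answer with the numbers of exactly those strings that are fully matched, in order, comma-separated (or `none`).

1 → no match
2. 'aaabbbaaaba' → match
3. 'bbabab' → match
4 → match
5 → no match
6. 'abbbaabbaabb' → match
7 → match
8. 'aaaaba' → match
9. 'bbbbaaaba' → match

2, 3, 4, 6, 7, 8, 9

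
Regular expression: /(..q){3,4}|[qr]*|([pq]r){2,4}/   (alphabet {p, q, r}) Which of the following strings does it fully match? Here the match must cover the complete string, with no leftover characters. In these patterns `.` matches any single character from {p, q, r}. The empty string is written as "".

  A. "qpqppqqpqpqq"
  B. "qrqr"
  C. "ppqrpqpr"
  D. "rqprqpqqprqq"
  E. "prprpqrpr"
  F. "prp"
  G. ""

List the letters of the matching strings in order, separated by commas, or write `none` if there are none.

A → match
B → match
C → no match
D → no match
E → no match
F → no match
G → match

A, B, G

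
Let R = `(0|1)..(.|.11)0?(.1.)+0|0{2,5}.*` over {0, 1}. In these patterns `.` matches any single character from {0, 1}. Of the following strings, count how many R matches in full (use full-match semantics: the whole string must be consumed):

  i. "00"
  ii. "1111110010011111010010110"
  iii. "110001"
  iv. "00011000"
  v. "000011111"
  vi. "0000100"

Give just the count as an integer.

i → match
ii → no match
iii → no match
iv → match
v → match
vi → match
Total matched: 4

4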